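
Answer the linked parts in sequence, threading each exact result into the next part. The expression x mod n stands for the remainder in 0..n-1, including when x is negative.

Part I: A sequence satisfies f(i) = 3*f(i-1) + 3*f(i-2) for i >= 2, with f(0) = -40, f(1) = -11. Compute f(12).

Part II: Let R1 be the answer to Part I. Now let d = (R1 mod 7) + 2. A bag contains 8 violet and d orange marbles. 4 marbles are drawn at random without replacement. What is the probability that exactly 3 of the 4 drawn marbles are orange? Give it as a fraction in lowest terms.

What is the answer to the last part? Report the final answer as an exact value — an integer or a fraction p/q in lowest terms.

32/495

Part I: f(2) = 3*(-11) + 3*(-40) = -153; iterating: f(2)=-153, f(3)=-492, f(4)=-1935, f(5)=-7281, f(6)=-27648, f(7)=-104787, f(8)=-397305, f(9)=-1506276, f(10)=-5710743, f(11)=-21651057, f(12)=-82085400; answer -82085400
Part II: R1 = -82085400; d = 4; total draws C(12,4) = 495; favorable C(4,3)*C(8,1) = 32; P = 32/495; answer 32/495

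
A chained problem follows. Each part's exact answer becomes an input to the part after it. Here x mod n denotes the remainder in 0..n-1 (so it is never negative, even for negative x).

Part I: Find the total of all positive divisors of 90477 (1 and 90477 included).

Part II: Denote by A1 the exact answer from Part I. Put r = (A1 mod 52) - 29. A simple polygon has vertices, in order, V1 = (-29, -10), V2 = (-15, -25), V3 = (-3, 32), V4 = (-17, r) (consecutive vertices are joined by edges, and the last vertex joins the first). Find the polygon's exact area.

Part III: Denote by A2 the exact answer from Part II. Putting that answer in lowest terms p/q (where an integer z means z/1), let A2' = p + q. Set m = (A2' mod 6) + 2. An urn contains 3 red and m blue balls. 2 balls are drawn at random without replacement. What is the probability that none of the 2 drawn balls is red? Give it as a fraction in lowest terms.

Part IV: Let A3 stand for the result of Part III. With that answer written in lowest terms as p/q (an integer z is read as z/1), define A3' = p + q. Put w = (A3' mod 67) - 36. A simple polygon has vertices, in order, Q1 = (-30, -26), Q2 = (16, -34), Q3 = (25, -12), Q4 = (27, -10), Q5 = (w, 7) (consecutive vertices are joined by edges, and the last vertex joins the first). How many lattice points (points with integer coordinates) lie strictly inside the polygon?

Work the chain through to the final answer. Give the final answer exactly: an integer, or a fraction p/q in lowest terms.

1393

Part I: 90477 = 3^4 * 1117; sigma = (1 + 3 + 9 + 27 + 81) * (1 + 1117) = 121 * 1118 = 135278; answer 135278
Part II: A1 = 135278; r = -3; cross terms: (-29*-25 - -15*-10)=575, (-15*32 - -3*-25)=-555, (-3*-3 - -17*32)=553, (-17*-10 - -29*-3)=83; twice the area = |656| = 656; area = 328; answer 328
Part III: A2 = 328; threaded value p + q = 329; m = 7; total draws C(10,2) = 45; favorable C(7,2) = 21; P = 7/15; answer 7/15
Part IV: A3 = 7/15; threaded value p + q = 22; w = -14; cross terms: (-30*-34 - 16*-26)=1436, (16*-12 - 25*-34)=658, (25*-10 - 27*-12)=74, (27*7 - -14*-10)=49, (-14*-26 - -30*7)=574; twice the area = |2791| = 2791; area = 2791/2; boundary points = 2 + 1 + 2 + 1 + 1 = 7; strictly interior points = area - boundary/2 + 1 = 1393; answer 1393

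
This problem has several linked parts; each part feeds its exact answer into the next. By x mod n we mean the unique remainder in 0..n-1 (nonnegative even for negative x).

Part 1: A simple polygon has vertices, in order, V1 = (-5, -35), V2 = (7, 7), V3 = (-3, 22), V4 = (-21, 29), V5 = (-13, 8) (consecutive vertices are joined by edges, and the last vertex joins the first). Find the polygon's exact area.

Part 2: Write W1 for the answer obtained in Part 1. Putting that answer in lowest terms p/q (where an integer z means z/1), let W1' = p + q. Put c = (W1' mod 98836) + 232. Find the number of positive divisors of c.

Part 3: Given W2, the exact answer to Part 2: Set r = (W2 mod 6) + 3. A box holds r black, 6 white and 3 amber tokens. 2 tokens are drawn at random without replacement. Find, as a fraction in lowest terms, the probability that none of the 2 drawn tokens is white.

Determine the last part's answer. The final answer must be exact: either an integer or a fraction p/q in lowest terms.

Part 1: cross terms: (-5*7 - 7*-35)=210, (7*22 - -3*7)=175, (-3*29 - -21*22)=375, (-21*8 - -13*29)=209, (-13*-35 - -5*8)=495; twice the area = |1464| = 1464; area = 732; answer 732
Part 2: W1 = 732; threaded value p + q = 733; c = 965; 965 = 5 * 193; number of divisors = (1+1) * (1+1) = 4; answer 4
Part 3: W2 = 4; r = 7; total draws C(16,2) = 120; favorable C(10,2) = 45; P = 3/8; answer 3/8

3/8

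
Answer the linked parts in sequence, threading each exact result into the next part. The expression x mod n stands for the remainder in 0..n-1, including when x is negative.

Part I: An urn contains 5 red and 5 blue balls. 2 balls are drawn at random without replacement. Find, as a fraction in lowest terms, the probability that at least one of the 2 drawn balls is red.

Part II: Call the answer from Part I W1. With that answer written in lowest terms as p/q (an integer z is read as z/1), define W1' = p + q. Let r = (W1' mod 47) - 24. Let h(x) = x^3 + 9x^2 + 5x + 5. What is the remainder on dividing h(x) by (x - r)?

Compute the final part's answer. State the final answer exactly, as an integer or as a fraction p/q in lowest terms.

Part I: total draws C(10,2) = 45; complement C(5,2) = 10; favorable 45 - 10 = 35; P = 7/9; answer 7/9
Part II: W1 = 7/9; threaded value p + q = 16; r = -8; remainder = value at the root: 1*(-8)^3 + 9*(-8)^2 + 5*(-8)^1 + 5 = (-512) + (576) + (-40) + (5) = 29; answer 29

29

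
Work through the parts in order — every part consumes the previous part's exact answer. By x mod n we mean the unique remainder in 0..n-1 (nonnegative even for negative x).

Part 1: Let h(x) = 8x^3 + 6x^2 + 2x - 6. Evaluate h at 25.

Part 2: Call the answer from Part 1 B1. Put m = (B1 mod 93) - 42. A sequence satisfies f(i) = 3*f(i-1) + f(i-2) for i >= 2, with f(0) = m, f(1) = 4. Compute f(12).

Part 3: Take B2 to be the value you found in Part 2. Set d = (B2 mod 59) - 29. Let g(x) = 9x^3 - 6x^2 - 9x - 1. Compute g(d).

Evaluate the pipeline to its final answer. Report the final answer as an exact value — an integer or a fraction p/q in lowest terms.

Part 1: 8*(25)^3 + 6*(25)^2 + 2*(25)^1 - 6 = (125000) + (3750) + (50) + (-6) = 128794; answer 128794
Part 2: B1 = 128794; m = 40; f(2) = 3*(4) + 1*(40) = 52; iterating: f(2)=52, f(3)=160, f(4)=532, f(5)=1756, f(6)=5800, f(7)=19156, f(8)=63268, f(9)=208960, f(10)=690148, f(11)=2279404, f(12)=7528360; answer 7528360
Part 3: B2 = 7528360; d = -10; 9*(-10)^3 - 6*(-10)^2 - 9*(-10)^1 - 1 = (-9000) + (-600) + (90) + (-1) = -9511; answer -9511

-9511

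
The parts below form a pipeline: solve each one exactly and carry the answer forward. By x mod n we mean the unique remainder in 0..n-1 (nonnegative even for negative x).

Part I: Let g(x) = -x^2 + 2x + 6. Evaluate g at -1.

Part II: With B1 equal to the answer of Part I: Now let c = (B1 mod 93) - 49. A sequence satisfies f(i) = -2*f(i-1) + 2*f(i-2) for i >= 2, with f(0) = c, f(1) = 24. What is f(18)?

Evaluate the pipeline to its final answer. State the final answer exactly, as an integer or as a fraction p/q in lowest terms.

-1197263872

Part I: -1*(-1)^2 + 2*(-1)^1 + 6 = (-1) + (-2) + (6) = 3; answer 3
Part II: B1 = 3; c = -46; f(2) = -2*(24) + 2*(-46) = -140; iterating: f(2)=-140, f(3)=328, f(4)=-936, f(5)=2528, f(6)=-6928, f(7)=18912, f(8)=-51680, f(9)=141184, f(10)=-385728, f(11)=1053824, f(12)=-2879104, f(13)=7865856, f(14)=-21489920, f(15)=58711552, f(16)=-160402944, f(17)=438228992, f(18)=-1197263872; answer -1197263872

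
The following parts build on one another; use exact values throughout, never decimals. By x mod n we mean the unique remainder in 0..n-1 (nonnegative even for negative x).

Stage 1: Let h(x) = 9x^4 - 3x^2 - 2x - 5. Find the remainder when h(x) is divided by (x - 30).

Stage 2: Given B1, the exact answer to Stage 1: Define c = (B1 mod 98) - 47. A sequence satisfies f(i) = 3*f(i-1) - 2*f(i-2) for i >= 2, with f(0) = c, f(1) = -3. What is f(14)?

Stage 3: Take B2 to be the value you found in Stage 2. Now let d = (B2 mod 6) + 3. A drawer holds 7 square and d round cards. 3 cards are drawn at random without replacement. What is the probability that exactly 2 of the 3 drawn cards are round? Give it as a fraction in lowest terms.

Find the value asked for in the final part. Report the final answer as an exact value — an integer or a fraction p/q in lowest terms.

105/286

Stage 1: remainder = value at the root: 9*(30)^4 - 3*(30)^2 - 2*(30)^1 - 5 = (7290000) + (-2700) + (-60) + (-5) = 7287235; answer 7287235
Stage 2: B1 = 7287235; c = 6; f(2) = 3*(-3) - 2*(6) = -21; iterating: f(2)=-21, f(3)=-57, f(4)=-129, f(5)=-273, f(6)=-561, f(7)=-1137, f(8)=-2289, f(9)=-4593, f(10)=-9201, f(11)=-18417, f(12)=-36849, f(13)=-73713, f(14)=-147441; answer -147441
Stage 3: B2 = -147441; d = 6; total draws C(13,3) = 286; favorable C(6,2)*C(7,1) = 105; P = 105/286; answer 105/286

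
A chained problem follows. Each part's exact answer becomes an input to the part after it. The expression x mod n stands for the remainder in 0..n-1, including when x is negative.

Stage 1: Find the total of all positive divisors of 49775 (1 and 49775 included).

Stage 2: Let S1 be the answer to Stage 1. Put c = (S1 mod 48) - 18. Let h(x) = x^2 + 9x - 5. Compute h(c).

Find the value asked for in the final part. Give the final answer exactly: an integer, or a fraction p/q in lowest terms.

85

Stage 1: 49775 = 5^2 * 11 * 181; sigma = (1 + 5 + 25) * (1 + 11) * (1 + 181) = 31 * 12 * 182 = 67704; answer 67704
Stage 2: S1 = 67704; c = 6; 1*(6)^2 + 9*(6)^1 - 5 = (36) + (54) + (-5) = 85; answer 85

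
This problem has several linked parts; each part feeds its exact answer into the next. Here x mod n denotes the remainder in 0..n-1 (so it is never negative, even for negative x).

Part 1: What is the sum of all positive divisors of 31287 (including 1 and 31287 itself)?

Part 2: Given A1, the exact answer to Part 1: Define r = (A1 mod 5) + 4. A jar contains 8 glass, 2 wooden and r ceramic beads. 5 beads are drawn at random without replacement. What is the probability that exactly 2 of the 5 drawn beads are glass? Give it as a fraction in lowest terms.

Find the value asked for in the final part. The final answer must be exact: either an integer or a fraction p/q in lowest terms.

Part 1: 31287 = 3 * 10429; sigma = (1 + 3) * (1 + 10429) = 4 * 10430 = 41720; answer 41720
Part 2: A1 = 41720; r = 4; total draws C(14,5) = 2002; favorable C(8,2)*C(6,3) = 560; P = 40/143; answer 40/143

40/143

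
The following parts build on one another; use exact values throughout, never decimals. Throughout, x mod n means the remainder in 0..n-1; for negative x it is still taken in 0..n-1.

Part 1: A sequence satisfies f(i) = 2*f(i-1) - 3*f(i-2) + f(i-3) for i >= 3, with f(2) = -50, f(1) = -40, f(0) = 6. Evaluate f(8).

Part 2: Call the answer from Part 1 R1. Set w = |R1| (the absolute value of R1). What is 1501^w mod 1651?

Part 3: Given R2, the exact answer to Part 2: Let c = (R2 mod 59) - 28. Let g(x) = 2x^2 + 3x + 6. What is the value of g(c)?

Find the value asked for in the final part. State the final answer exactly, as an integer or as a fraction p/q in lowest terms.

96

Part 1: f(3) = 2*(-50) - 3*(-40) + 1*(6) = 26; iterating: f(3)=26, f(4)=162, f(5)=196, f(6)=-68, f(7)=-562, f(8)=-724; answer -724
Part 2: R1 = -724; w = 724; squarings mod 1651: 1501^1=1501, 1501^2=1037, 1501^4=568, 1501^8=679, 1501^16=412, 1501^32=1342, 1501^64=1374, 1501^128=783, 1501^256=568, 1501^512=679; 1501^724 = 1501^4 * 1501^16 * 1501^64 * 1501^128 * 1501^512 = 919 (mod 1651); answer 919
Part 3: R2 = 919; c = 6; 2*(6)^2 + 3*(6)^1 + 6 = (72) + (18) + (6) = 96; answer 96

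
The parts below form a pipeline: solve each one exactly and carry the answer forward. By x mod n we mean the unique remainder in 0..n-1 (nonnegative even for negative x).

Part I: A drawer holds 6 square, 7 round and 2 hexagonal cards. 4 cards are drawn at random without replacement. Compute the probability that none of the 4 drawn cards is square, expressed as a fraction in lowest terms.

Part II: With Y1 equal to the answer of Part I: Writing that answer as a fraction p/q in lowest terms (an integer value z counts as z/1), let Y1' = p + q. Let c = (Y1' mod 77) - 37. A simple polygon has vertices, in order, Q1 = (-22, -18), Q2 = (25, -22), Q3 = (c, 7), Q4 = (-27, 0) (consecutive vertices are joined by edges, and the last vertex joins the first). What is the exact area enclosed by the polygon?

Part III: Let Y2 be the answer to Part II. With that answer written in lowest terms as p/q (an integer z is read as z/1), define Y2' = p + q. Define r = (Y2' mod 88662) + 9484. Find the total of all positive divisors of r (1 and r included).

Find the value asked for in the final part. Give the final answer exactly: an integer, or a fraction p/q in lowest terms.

Part I: total draws C(15,4) = 1365; favorable C(9,4) = 126; P = 6/65; answer 6/65
Part II: Y1 = 6/65; threaded value p + q = 71; c = 34; cross terms: (-22*-22 - 25*-18)=934, (25*7 - 34*-22)=923, (34*0 - -27*7)=189, (-27*-18 - -22*0)=486; twice the area = |2532| = 2532; area = 1266; answer 1266
Part III: Y2 = 1266; threaded value p + q = 1267; r = 10751; 10751 = 13 * 827; sigma = (1 + 13) * (1 + 827) = 14 * 828 = 11592; answer 11592

11592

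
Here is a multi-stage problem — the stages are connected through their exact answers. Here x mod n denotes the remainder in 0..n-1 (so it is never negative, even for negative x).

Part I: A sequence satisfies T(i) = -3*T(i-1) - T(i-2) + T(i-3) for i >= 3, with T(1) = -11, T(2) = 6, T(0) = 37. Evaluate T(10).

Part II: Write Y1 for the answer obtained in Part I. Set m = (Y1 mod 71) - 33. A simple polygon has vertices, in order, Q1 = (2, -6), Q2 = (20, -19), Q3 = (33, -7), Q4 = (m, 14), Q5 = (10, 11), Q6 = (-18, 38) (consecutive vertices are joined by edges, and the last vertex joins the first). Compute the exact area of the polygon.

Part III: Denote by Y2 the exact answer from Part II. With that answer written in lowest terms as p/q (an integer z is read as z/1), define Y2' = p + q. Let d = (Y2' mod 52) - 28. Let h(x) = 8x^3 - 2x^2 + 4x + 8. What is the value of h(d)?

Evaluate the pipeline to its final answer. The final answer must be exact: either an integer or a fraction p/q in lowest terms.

Part I: T(3) = -3*(6) - 1*(-11) + 1*(37) = 30; iterating: T(3)=30, T(4)=-107, T(5)=297, T(6)=-754, T(7)=1858, T(8)=-4523, T(9)=10957, T(10)=-26490; answer -26490
Part II: Y1 = -26490; m = 31; cross terms: (2*-19 - 20*-6)=82, (20*-7 - 33*-19)=487, (33*14 - 31*-7)=679, (31*11 - 10*14)=201, (10*38 - -18*11)=578, (-18*-6 - 2*38)=32; twice the area = |2059| = 2059; area = 2059/2; answer 2059/2
Part III: Y2 = 2059/2; threaded value p + q = 2061; d = 5; 8*(5)^3 - 2*(5)^2 + 4*(5)^1 + 8 = (1000) + (-50) + (20) + (8) = 978; answer 978

978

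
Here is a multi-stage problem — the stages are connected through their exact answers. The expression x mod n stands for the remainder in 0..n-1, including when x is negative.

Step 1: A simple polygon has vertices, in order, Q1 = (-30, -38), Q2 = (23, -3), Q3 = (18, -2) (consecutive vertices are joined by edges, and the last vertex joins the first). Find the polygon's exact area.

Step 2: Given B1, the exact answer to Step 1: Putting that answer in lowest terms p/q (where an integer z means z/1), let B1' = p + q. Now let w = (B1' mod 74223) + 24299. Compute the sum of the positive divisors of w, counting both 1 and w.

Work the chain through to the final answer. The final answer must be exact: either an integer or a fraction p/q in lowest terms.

52752

Step 1: cross terms: (-30*-3 - 23*-38)=964, (23*-2 - 18*-3)=8, (18*-38 - -30*-2)=-744; twice the area = |228| = 228; area = 114; answer 114
Step 2: B1 = 114; threaded value p + q = 115; w = 24414; 24414 = 2 * 3 * 13 * 313; sigma = (1 + 2) * (1 + 3) * (1 + 13) * (1 + 313) = 3 * 4 * 14 * 314 = 52752; answer 52752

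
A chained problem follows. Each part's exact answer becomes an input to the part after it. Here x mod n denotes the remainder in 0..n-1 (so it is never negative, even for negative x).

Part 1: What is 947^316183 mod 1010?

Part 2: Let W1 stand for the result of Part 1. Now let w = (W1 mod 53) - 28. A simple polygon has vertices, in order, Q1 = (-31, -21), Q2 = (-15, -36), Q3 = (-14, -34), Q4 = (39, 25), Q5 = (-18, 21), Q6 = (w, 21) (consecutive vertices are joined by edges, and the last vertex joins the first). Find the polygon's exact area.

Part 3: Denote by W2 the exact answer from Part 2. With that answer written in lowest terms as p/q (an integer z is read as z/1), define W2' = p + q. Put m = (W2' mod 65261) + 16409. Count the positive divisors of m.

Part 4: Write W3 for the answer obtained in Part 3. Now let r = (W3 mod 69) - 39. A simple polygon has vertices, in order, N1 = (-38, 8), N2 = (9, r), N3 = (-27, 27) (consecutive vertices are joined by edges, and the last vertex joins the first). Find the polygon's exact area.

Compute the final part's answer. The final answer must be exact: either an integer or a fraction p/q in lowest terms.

639

Part 1: squarings mod 1010: 947^1=947, 947^2=939, 947^4=1001, 947^8=81, 947^16=501, 947^32=521, 947^64=761, 947^128=391, 947^256=371, 947^512=281, 947^1024=181, 947^2048=441, 947^4096=561, 947^8192=611, 947^16384=631, 947^32768=221, 947^65536=361, 947^131072=31, 947^262144=961; 947^316183 = 947^1 * 947^2 * 947^4 * 947^16 * 947^256 * 947^512 * 947^4096 * 947^16384 * 947^32768 * 947^262144 = 503 (mod 1010); answer 503
Part 2: W1 = 503; w = -2; cross terms: (-31*-36 - -15*-21)=801, (-15*-34 - -14*-36)=6, (-14*25 - 39*-34)=976, (39*21 - -18*25)=1269, (-18*21 - -2*21)=-336, (-2*-21 - -31*21)=693; twice the area = |3409| = 3409; area = 3409/2; answer 3409/2
Part 3: W2 = 3409/2; threaded value p + q = 3411; m = 19820; 19820 = 2^2 * 5 * 991; number of divisors = (2+1) * (1+1) * (1+1) = 12; answer 12
Part 4: W3 = 12; r = -27; cross terms: (-38*-27 - 9*8)=954, (9*27 - -27*-27)=-486, (-27*8 - -38*27)=810; twice the area = |1278| = 1278; area = 639; answer 639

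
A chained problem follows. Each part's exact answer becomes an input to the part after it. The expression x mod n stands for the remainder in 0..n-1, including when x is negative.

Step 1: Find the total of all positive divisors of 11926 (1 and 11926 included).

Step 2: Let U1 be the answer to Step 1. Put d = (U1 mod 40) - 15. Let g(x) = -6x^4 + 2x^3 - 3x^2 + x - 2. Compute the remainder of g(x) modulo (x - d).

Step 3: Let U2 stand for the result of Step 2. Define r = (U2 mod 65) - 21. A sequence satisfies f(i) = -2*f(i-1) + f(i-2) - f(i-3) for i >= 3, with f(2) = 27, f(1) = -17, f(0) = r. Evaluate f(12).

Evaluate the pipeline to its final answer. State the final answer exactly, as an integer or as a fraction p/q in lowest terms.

351517

Step 1: 11926 = 2 * 67 * 89; sigma = (1 + 2) * (1 + 67) * (1 + 89) = 3 * 68 * 90 = 18360; answer 18360
Step 2: U1 = 18360; d = -15; remainder = value at the root: -6*(-15)^4 + 2*(-15)^3 - 3*(-15)^2 + 1*(-15)^1 - 2 = (-303750) + (-6750) + (-675) + (-15) + (-2) = -311192; answer -311192
Step 3: U2 = -311192; r = 7; f(3) = -2*(27) + 1*(-17) - 1*(7) = -78; iterating: f(3)=-78, f(4)=200, f(5)=-505, f(6)=1288, f(7)=-3281, f(8)=8355, f(9)=-21279, f(10)=54194, f(11)=-138022, f(12)=351517; answer 351517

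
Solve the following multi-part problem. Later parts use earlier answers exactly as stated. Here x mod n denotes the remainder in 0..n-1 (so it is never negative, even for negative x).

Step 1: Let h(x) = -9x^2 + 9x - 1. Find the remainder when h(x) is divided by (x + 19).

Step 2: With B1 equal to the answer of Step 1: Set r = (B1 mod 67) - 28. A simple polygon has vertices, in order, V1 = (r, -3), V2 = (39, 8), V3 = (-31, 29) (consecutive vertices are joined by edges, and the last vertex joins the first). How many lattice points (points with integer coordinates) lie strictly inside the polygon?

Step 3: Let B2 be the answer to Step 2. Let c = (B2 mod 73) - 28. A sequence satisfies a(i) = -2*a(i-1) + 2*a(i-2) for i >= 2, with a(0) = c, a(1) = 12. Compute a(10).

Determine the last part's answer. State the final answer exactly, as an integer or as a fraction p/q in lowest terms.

66624

Step 1: remainder = value at the root: -9*(-19)^2 + 9*(-19)^1 - 1 = (-3249) + (-171) + (-1) = -3421; answer -3421
Step 2: B1 = -3421; r = 35; cross terms: (35*8 - 39*-3)=397, (39*29 - -31*8)=1379, (-31*-3 - 35*29)=-922; twice the area = |854| = 854; area = 427; boundary points = 1 + 7 + 2 = 10; strictly interior points = area - boundary/2 + 1 = 423; answer 423
Step 3: B2 = 423; c = 30; a(2) = -2*(12) + 2*(30) = 36; iterating: a(2)=36, a(3)=-48, a(4)=168, a(5)=-432, a(6)=1200, a(7)=-3264, a(8)=8928, a(9)=-24384, a(10)=66624; answer 66624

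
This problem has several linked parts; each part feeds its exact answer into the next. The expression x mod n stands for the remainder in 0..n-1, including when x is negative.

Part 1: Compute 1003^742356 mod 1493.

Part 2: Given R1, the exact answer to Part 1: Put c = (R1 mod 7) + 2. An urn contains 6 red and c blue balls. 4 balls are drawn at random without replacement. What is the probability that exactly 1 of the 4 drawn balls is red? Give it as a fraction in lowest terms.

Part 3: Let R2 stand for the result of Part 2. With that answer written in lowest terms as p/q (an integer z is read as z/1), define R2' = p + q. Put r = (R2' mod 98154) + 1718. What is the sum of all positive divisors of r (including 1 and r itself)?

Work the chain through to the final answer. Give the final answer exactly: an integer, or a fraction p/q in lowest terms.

2312

Part 1: squarings mod 1493: 1003^1=1003, 1003^2=1220, 1003^4=1372, 1003^8=1204, 1003^16=1406, 1003^32=104, 1003^64=365, 1003^128=348, 1003^256=171, 1003^512=874, 1003^1024=953, 1003^2048=465, 1003^4096=1233, 1003^8192=415, 1003^16384=530, 1003^32768=216, 1003^65536=373, 1003^131072=280, 1003^262144=764, 1003^524288=1426; 1003^742356 = 1003^4 * 1003^16 * 1003^64 * 1003^128 * 1003^256 * 1003^512 * 1003^4096 * 1003^16384 * 1003^65536 * 1003^131072 * 1003^524288 = 969 (mod 1493); answer 969
Part 2: R1 = 969; c = 5; total draws C(11,4) = 330; favorable C(6,1)*C(5,3) = 60; P = 2/11; answer 2/11
Part 3: R2 = 2/11; threaded value p + q = 13; r = 1731; 1731 = 3 * 577; sigma = (1 + 3) * (1 + 577) = 4 * 578 = 2312; answer 2312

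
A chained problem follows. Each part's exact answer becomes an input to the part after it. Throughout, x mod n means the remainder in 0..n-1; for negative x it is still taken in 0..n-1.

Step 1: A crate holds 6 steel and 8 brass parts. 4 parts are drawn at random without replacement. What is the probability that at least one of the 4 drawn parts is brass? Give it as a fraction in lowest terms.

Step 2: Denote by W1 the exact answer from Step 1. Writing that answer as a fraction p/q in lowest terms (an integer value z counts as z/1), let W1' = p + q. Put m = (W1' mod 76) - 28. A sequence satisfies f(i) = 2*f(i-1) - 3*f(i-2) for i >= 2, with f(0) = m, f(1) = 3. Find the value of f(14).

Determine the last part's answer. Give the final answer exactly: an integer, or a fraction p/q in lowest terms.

Step 1: total draws C(14,4) = 1001; complement C(6,4) = 15; favorable 1001 - 15 = 986; P = 986/1001; answer 986/1001
Step 2: W1 = 986/1001; threaded value p + q = 1987; m = -17; f(2) = 2*(3) - 3*(-17) = 57; iterating: f(2)=57, f(3)=105, f(4)=39, f(5)=-237, f(6)=-591, f(7)=-471, f(8)=831, f(9)=3075, f(10)=3657, f(11)=-1911, f(12)=-14793, f(13)=-23853, f(14)=-3327; answer -3327

-3327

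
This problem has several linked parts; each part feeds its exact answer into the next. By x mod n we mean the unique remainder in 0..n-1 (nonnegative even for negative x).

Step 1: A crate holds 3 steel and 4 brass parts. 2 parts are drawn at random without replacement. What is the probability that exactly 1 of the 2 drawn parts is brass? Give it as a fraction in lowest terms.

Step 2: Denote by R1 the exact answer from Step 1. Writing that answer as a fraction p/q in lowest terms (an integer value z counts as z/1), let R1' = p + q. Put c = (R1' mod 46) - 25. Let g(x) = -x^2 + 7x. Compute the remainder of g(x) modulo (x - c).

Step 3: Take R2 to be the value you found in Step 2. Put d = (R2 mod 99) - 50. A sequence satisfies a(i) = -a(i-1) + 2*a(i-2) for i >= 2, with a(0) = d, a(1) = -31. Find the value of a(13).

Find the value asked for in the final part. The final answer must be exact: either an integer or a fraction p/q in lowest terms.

Step 1: total draws C(7,2) = 21; favorable C(4,1)*C(3,1) = 12; P = 4/7; answer 4/7
Step 2: R1 = 4/7; threaded value p + q = 11; c = -14; remainder = value at the root: -1*(-14)^2 + 7*(-14)^1 = (-196) + (-98) = -294; answer -294
Step 3: R2 = -294; d = -47; a(2) = -1*(-31) + 2*(-47) = -63; iterating: a(2)=-63, a(3)=1, a(4)=-127, a(5)=129, a(6)=-383, a(7)=641, a(8)=-1407, a(9)=2689, a(10)=-5503, a(11)=10881, a(12)=-21887, a(13)=43649; answer 43649

43649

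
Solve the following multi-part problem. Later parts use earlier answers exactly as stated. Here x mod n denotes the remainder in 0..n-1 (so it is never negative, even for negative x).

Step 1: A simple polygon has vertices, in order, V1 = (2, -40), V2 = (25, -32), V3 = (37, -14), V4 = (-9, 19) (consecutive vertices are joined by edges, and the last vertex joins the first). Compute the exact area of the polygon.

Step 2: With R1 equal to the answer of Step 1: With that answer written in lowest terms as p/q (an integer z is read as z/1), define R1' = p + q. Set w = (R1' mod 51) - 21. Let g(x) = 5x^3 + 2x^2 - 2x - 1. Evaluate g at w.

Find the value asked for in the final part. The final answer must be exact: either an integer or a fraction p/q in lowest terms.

-29

Step 1: cross terms: (2*-32 - 25*-40)=936, (25*-14 - 37*-32)=834, (37*19 - -9*-14)=577, (-9*-40 - 2*19)=322; twice the area = |2669| = 2669; area = 2669/2; answer 2669/2
Step 2: R1 = 2669/2; threaded value p + q = 2671; w = -2; 5*(-2)^3 + 2*(-2)^2 - 2*(-2)^1 - 1 = (-40) + (8) + (4) + (-1) = -29; answer -29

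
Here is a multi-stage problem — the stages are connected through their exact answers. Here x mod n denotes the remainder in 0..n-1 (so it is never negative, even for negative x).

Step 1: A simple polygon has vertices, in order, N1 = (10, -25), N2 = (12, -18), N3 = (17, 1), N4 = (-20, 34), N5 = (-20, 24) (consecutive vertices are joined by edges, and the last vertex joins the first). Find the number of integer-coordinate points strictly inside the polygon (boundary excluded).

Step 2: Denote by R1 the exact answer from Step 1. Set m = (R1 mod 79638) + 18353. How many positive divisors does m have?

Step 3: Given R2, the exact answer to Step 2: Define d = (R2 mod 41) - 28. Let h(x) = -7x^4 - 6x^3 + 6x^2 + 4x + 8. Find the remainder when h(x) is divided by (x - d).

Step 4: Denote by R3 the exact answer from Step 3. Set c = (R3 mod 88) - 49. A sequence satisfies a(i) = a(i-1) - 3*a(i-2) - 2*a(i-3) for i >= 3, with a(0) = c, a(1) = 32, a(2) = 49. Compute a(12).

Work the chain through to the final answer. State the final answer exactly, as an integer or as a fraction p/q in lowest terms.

Step 1: cross terms: (10*-18 - 12*-25)=120, (12*1 - 17*-18)=318, (17*34 - -20*1)=598, (-20*24 - -20*34)=200, (-20*-25 - 10*24)=260; twice the area = |1496| = 1496; area = 748; boundary points = 1 + 1 + 1 + 10 + 1 = 14; strictly interior points = area - boundary/2 + 1 = 742; answer 742
Step 2: R1 = 742; m = 19095; 19095 = 3 * 5 * 19 * 67; number of divisors = (1+1) * (1+1) * (1+1) * (1+1) = 16; answer 16
Step 3: R2 = 16; d = -12; remainder = value at the root: -7*(-12)^4 - 6*(-12)^3 + 6*(-12)^2 + 4*(-12)^1 + 8 = (-145152) + (10368) + (864) + (-48) + (8) = -133960; answer -133960
Step 4: R3 = -133960; c = 15; a(3) = 1*(49) - 3*(32) - 2*(15) = -77; iterating: a(3)=-77, a(4)=-288, a(5)=-155, a(6)=863, a(7)=1904, a(8)=-375, a(9)=-7813, a(10)=-10496, a(11)=13693, a(12)=60807; answer 60807

60807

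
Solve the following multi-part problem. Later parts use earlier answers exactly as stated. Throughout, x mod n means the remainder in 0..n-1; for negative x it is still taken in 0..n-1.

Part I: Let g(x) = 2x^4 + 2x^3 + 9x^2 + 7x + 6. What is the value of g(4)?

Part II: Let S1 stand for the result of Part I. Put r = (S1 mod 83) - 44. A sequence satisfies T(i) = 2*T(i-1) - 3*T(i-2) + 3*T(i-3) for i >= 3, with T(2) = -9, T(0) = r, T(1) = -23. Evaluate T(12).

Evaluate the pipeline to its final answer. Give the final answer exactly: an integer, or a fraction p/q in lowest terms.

Part I: 2*(4)^4 + 2*(4)^3 + 9*(4)^2 + 7*(4)^1 + 6 = (512) + (128) + (144) + (28) + (6) = 818; answer 818
Part II: S1 = 818; r = 27; T(3) = 2*(-9) - 3*(-23) + 3*(27) = 132; iterating: T(3)=132, T(4)=222, T(5)=21, T(6)=-228, T(7)=147, T(8)=1041, T(9)=957, T(10)=-768, T(11)=-1284, T(12)=2607; answer 2607

2607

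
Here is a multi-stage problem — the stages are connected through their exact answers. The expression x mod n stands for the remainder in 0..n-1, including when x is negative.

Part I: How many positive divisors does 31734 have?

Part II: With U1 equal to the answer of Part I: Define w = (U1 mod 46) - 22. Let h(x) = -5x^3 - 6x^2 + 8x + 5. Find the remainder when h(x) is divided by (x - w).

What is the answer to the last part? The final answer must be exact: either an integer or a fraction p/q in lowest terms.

Part I: 31734 = 2 * 3^2 * 41 * 43; number of divisors = (1+1) * (2+1) * (1+1) * (1+1) = 24; answer 24
Part II: U1 = 24; w = 2; remainder = value at the root: -5*(2)^3 - 6*(2)^2 + 8*(2)^1 + 5 = (-40) + (-24) + (16) + (5) = -43; answer -43

-43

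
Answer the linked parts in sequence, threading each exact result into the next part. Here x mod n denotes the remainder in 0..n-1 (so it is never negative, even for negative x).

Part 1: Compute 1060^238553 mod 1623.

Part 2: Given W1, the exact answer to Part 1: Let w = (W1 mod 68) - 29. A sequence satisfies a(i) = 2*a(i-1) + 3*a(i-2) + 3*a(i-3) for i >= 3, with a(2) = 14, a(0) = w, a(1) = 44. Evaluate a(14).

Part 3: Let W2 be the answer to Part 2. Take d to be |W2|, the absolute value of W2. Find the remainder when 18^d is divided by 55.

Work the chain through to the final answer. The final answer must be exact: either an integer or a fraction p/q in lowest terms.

2

Part 1: squarings mod 1623: 1060^1=1060, 1060^2=484, 1060^4=544, 1060^8=550, 1060^16=622, 1060^32=610, 1060^64=433, 1060^128=844, 1060^256=1462, 1060^512=1576, 1060^1024=586, 1060^2048=943, 1060^4096=1468, 1060^8192=1303, 1060^16384=151, 1060^32768=79, 1060^65536=1372, 1060^131072=1327; 1060^238553 = 1060^1 * 1060^8 * 1060^16 * 1060^64 * 1060^128 * 1060^256 * 1060^512 * 1060^8192 * 1060^32768 * 1060^65536 * 1060^131072 = 532 (mod 1623); answer 532
Part 2: W1 = 532; w = 27; a(3) = 2*(14) + 3*(44) + 3*(27) = 241; iterating: a(3)=241, a(4)=656, a(5)=2077, a(6)=6845, a(7)=21889, a(8)=70544, a(9)=227290, a(10)=731879, a(11)=2357260, a(12)=7592027, a(13)=24451471, a(14)=78750803; answer 78750803
Part 3: W2 = 78750803; d = 78750803; squarings mod 55: 18^1=18, 18^2=49, 18^4=36, 18^8=31, 18^16=26, 18^32=16, 18^64=36, 18^128=31, 18^256=26, 18^512=16, 18^1024=36, 18^2048=31, 18^4096=26, 18^8192=16, 18^16384=36, 18^32768=31, 18^65536=26, 18^131072=16, 18^262144=36, 18^524288=31, 18^1048576=26, 18^2097152=16, 18^4194304=36, 18^8388608=31, 18^16777216=26, 18^33554432=16, 18^67108864=36; 18^78750803 = 18^1 * 18^2 * 18^16 * 18^64 * 18^1024 * 18^8192 * 18^32768 * 18^65536 * 18^1048576 * 18^2097152 * 18^8388608 * 18^67108864 = 2 (mod 55); answer 2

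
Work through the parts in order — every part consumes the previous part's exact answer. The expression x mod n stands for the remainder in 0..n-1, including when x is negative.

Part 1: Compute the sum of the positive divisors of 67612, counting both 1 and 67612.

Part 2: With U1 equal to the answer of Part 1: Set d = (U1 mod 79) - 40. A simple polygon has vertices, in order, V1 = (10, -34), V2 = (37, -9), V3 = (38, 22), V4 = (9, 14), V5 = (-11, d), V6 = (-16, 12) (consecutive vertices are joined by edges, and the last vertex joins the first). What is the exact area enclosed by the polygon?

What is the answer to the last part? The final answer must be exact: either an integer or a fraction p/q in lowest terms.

Part 1: 67612 = 2^2 * 16903; sigma = (1 + 2 + 4) * (1 + 16903) = 7 * 16904 = 118328; answer 118328
Part 2: U1 = 118328; d = 25; cross terms: (10*-9 - 37*-34)=1168, (37*22 - 38*-9)=1156, (38*14 - 9*22)=334, (9*25 - -11*14)=379, (-11*12 - -16*25)=268, (-16*-34 - 10*12)=424; twice the area = |3729| = 3729; area = 3729/2; answer 3729/2

3729/2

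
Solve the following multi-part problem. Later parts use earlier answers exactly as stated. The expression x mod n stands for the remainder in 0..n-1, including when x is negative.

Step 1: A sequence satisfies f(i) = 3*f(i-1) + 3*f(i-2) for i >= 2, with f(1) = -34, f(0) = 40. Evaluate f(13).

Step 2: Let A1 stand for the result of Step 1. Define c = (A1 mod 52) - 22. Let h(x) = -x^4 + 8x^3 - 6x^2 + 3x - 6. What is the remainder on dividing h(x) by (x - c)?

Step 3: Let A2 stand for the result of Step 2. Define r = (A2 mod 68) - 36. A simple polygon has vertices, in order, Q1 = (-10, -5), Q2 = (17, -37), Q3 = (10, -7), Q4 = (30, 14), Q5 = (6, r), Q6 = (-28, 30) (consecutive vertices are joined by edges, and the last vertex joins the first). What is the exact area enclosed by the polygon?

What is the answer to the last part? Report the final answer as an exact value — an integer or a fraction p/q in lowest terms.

738

Step 1: f(2) = 3*(-34) + 3*(40) = 18; iterating: f(2)=18, f(3)=-48, f(4)=-90, f(5)=-414, f(6)=-1512, f(7)=-5778, f(8)=-21870, f(9)=-82944, f(10)=-314442, f(11)=-1192158, f(12)=-4519800, f(13)=-17135874; answer -17135874
Step 2: A1 = -17135874; c = 28; remainder = value at the root: -1*(28)^4 + 8*(28)^3 - 6*(28)^2 + 3*(28)^1 - 6 = (-614656) + (175616) + (-4704) + (84) + (-6) = -443666; answer -443666
Step 3: A2 = -443666; r = -2; cross terms: (-10*-37 - 17*-5)=455, (17*-7 - 10*-37)=251, (10*14 - 30*-7)=350, (30*-2 - 6*14)=-144, (6*30 - -28*-2)=124, (-28*-5 - -10*30)=440; twice the area = |1476| = 1476; area = 738; answer 738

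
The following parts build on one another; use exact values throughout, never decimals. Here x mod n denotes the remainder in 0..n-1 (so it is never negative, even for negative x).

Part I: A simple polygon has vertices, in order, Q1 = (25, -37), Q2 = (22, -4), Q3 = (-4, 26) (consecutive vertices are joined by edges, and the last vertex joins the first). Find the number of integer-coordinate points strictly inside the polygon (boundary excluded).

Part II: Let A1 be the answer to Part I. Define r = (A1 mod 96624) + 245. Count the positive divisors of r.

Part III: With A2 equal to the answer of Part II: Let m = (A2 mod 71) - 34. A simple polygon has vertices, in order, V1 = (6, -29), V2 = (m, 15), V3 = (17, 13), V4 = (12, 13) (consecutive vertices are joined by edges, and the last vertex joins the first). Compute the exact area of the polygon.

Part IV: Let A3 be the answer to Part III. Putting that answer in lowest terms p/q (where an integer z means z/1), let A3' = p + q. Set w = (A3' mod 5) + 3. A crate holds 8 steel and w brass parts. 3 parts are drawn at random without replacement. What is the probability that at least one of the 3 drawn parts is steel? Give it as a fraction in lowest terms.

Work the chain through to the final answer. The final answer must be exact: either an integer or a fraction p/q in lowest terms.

164/165

Part I: cross terms: (25*-4 - 22*-37)=714, (22*26 - -4*-4)=556, (-4*-37 - 25*26)=-502; twice the area = |768| = 768; area = 384; boundary points = 3 + 2 + 1 = 6; strictly interior points = area - boundary/2 + 1 = 382; answer 382
Part II: A1 = 382; r = 627; 627 = 3 * 11 * 19; number of divisors = (1+1) * (1+1) * (1+1) = 8; answer 8
Part III: A2 = 8; m = -26; cross terms: (6*15 - -26*-29)=-664, (-26*13 - 17*15)=-593, (17*13 - 12*13)=65, (12*-29 - 6*13)=-426; twice the area = |-1618| = 1618; area = 809; answer 809
Part IV: A3 = 809; threaded value p + q = 810; w = 3; total draws C(11,3) = 165; complement C(3,3) = 1; favorable 165 - 1 = 164; P = 164/165; answer 164/165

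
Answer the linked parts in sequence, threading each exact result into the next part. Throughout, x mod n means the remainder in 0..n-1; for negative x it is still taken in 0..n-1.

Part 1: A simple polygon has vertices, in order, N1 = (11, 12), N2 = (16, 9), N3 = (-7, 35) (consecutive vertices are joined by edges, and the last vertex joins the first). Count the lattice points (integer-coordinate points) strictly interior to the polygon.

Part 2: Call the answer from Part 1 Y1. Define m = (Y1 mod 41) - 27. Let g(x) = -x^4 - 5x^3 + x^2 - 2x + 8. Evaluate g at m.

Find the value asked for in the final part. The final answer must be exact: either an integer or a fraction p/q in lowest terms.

Part 1: cross terms: (11*9 - 16*12)=-93, (16*35 - -7*9)=623, (-7*12 - 11*35)=-469; twice the area = |61| = 61; area = 61/2; boundary points = 1 + 1 + 1 = 3; strictly interior points = area - boundary/2 + 1 = 30; answer 30
Part 2: Y1 = 30; m = 3; -1*(3)^4 - 5*(3)^3 + 1*(3)^2 - 2*(3)^1 + 8 = (-81) + (-135) + (9) + (-6) + (8) = -205; answer -205

-205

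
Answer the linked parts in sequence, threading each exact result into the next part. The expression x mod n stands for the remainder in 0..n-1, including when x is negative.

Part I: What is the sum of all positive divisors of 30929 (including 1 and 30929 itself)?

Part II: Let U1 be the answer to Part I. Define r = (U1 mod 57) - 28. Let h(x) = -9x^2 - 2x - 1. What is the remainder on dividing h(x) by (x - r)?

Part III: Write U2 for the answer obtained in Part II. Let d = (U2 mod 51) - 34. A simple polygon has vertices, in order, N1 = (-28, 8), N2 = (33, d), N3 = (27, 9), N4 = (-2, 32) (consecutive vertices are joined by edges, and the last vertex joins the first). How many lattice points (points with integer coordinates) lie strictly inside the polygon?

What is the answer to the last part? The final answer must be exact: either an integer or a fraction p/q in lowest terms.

Part I: 30929 = 157 * 197; sigma = (1 + 157) * (1 + 197) = 158 * 198 = 31284; answer 31284
Part II: U1 = 31284; r = 20; remainder = value at the root: -9*(20)^2 - 2*(20)^1 - 1 = (-3600) + (-40) + (-1) = -3641; answer -3641
Part III: U2 = -3641; d = -3; cross terms: (-28*-3 - 33*8)=-180, (33*9 - 27*-3)=378, (27*32 - -2*9)=882, (-2*8 - -28*32)=880; twice the area = |1960| = 1960; area = 980; boundary points = 1 + 6 + 1 + 2 = 10; strictly interior points = area - boundary/2 + 1 = 976; answer 976

976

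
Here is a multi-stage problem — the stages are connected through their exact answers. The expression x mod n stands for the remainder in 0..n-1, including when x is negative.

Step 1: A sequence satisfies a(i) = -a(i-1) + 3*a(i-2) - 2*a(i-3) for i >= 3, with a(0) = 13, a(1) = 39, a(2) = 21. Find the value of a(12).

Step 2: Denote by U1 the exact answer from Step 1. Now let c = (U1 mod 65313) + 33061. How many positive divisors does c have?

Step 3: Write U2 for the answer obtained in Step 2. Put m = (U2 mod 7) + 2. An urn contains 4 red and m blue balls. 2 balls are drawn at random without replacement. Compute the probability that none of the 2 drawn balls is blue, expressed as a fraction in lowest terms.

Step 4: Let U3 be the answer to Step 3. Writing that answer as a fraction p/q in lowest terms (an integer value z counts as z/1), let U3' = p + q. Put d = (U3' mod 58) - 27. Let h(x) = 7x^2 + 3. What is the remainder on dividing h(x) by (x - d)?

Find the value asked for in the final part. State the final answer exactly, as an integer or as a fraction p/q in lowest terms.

Step 1: a(3) = -1*(21) + 3*(39) - 2*(13) = 70; iterating: a(3)=70, a(4)=-85, a(5)=253, a(6)=-648, a(7)=1577, a(8)=-4027, a(9)=10054, a(10)=-25289, a(11)=63505, a(12)=-159480; answer -159480
Step 2: U1 = -159480; c = 69520; 69520 = 2^4 * 5 * 11 * 79; number of divisors = (4+1) * (1+1) * (1+1) * (1+1) = 40; answer 40
Step 3: U2 = 40; m = 7; total draws C(11,2) = 55; favorable C(4,2) = 6; P = 6/55; answer 6/55
Step 4: U3 = 6/55; threaded value p + q = 61; d = -24; remainder = value at the root: 7*(-24)^2 + 3 = (4032) + (3) = 4035; answer 4035

4035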